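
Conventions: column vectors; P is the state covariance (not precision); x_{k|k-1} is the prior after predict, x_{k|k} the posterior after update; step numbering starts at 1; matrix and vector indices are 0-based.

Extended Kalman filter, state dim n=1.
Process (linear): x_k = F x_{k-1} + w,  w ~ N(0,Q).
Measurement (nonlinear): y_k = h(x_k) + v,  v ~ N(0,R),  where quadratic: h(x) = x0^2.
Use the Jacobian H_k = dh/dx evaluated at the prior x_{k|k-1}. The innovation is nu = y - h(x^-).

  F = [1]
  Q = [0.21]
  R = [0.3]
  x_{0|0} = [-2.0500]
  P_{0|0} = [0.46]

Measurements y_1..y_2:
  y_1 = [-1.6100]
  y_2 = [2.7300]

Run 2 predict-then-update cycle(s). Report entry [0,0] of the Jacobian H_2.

H_jac[0,0] = -1.3382

step 1: x^-=[-2.0500]  P^-=[0.6700]  H_jac=[-4.1000]  S=[11.5627]  K=[-0.2376]  nu=[-5.8125]  x^+=[-0.6691]  P^+=[0.0174]
step 2: x^-=[-0.6691]  P^-=[0.2274]  H_jac=[-1.3382]  S=[0.7072]  K=[-0.4303]  nu=[2.2823]  x^+=[-1.6511]  P^+=[0.0965]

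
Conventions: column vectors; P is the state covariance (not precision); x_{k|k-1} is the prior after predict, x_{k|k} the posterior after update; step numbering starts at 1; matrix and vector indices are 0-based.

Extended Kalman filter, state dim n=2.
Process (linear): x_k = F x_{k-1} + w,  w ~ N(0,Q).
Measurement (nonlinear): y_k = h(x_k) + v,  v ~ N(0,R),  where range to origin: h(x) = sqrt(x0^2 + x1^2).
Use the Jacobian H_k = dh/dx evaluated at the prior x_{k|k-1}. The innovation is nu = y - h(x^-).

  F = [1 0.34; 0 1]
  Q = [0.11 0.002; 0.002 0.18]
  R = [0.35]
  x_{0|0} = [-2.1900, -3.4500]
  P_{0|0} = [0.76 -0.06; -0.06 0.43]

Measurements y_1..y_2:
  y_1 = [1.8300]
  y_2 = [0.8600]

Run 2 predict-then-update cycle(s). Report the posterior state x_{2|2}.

x_post = [-1.4271, -1.1963]

step 1: x^-=[-3.3630, -3.4500]  P^-=[0.8789 0.0882; 0.0882 0.6100]  H_jac=[-0.6980 -0.7161]  S=[1.1792]  K=[-0.5738; -0.4226]  nu=[-2.9879]  x^+=[-1.6485, -2.1872]  P^+=[0.4906 -0.1978; -0.1978 0.3994]
step 2: x^-=[-2.3921, -2.1872]  P^-=[0.5123 -0.0600; -0.0600 0.5794]  H_jac=[-0.7380 -0.6748]  S=[0.8331]  K=[-0.4052; -0.4161]  nu=[-2.3813]  x^+=[-1.4271, -1.1963]  P^+=[0.3755 -0.2005; -0.2005 0.4351]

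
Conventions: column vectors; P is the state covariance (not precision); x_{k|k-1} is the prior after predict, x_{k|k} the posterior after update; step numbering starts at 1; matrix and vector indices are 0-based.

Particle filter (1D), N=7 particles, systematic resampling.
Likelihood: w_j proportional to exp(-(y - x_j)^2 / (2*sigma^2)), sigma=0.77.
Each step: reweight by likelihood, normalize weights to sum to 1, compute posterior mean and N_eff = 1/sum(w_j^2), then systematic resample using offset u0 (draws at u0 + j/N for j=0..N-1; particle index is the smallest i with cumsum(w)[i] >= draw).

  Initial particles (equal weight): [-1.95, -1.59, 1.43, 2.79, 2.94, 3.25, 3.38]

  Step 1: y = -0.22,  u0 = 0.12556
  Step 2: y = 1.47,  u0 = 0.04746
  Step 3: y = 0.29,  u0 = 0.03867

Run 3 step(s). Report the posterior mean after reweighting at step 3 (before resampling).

post_mean = 1.4300

step 1: w=[0.2071, 0.5308, 0.2601, 0.0012, 0.0006, 0.0001, 0.0000]  mean=-0.8702  Neff=2.5490  idx=[0, 1, 1, 1, 1, 2, 2]
step 2: w=[0.0000, 0.0002, 0.0002, 0.0002, 0.0002, 0.4996, 0.4996]  mean=1.4277  Neff=2.0031  idx=[5, 5, 5, 5, 6, 6, 6]
step 3: w=[0.1429, 0.1429, 0.1429, 0.1429, 0.1429, 0.1429, 0.1429]  mean=1.4300  Neff=7.0000  idx=[0, 1, 2, 3, 4, 5, 6]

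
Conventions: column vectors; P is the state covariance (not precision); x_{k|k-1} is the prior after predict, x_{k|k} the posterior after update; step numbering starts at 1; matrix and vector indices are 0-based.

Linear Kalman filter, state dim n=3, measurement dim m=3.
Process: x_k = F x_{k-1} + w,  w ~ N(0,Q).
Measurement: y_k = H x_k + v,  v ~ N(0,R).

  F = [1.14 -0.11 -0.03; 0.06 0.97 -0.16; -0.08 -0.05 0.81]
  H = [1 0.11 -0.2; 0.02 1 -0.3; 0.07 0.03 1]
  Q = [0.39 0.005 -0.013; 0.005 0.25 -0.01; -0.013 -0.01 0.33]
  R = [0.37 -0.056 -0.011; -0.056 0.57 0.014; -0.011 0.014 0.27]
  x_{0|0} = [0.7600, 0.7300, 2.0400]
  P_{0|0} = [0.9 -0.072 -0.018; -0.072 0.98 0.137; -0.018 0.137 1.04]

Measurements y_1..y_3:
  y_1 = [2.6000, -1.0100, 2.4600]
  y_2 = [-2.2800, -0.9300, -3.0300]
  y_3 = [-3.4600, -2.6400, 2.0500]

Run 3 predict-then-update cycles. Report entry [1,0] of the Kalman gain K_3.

K[1,0] = 0.0008

step 1: x^-=[0.7249, 0.4273, 1.5551]  P^-=[1.5926 -0.1104 -0.1402; -0.1104 1.1514 -0.0832; -0.1402 -0.0832 1.0112]  S=[2.0524 0.1145 -0.2490; 0.1145 1.8602 -0.3427; -0.2490 -0.3427 1.2650]  K=[0.8008 -0.0469 0.1196; -0.0045 0.6558 0.1322; -0.0758 -0.0652 0.7571]  nu=[2.1391, -0.9853, 0.8413]  x^+=[2.5848, -0.1173, 2.0941]  P^+=[0.3066 -0.0749 0.0036; -0.0749 0.3890 0.0385; 0.0036 0.0385 0.2029]
step 2: x^-=[2.8968, -0.2938, 1.4953]  P^-=[0.8121 -0.0980 -0.0402; -0.0980 0.6015 -0.0198; -0.0402 -0.0198 0.4619]  S=[1.2033 -0.0273 -0.0899; -0.0273 1.2219 -0.1319; -0.0899 -0.1319 0.7292]  K=[0.6792 -0.0314 0.0969; -0.0059 0.5039 0.0786; -0.0680 -0.0661 0.6084]  nu=[-4.8454, -0.2456, -4.7193]  x^+=[-0.8437, -0.7599, -1.0302]  P^+=[0.2589 -0.0592 0.0019; -0.0592 0.2969 0.0236; 0.0019 0.0236 0.1633]
step 3: x^-=[-0.8473, -0.6229, -0.7290]  P^-=[0.7451 -0.0739 -0.0364; -0.0739 0.5202 -0.0232; -0.0364 -0.0232 0.4369]  S=[1.1382 -0.0152 -0.0856; -0.0152 1.1413 -0.1286; -0.0856 -0.1286 0.7042]  K=[0.6608 -0.0225 0.0954; 0.0008 0.4683 0.0675; -0.0672 -0.0697 0.5949]  nu=[-2.6899, -2.2189, 2.8570]  x^+=[-2.3021, -1.4712, 1.3060]  P^+=[0.2509 -0.0529 0.0022; -0.0529 0.2749 0.0202; 0.0022 0.0202 0.1596]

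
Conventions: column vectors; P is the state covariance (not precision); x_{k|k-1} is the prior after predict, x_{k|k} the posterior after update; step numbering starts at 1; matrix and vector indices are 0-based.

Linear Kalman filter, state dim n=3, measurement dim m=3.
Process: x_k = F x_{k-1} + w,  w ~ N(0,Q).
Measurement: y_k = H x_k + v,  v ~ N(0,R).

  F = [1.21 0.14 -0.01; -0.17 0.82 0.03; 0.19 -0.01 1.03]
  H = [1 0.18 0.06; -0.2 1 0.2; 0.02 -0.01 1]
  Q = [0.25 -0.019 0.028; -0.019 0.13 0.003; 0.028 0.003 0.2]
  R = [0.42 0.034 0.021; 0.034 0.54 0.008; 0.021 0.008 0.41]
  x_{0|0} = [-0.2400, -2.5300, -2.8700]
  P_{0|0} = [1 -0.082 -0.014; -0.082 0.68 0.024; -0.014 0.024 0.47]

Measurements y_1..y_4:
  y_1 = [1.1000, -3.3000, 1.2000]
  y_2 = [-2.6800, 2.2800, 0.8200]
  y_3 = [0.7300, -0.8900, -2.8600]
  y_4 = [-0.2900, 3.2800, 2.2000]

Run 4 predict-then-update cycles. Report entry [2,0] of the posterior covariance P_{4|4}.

step 1: x^-=[-0.6159, -2.1199, -2.9764]  P^-=[1.7000 -0.2268 0.2370; -0.2268 0.6407 -0.0106; 0.2370 -0.0106 0.7291]  S=[2.0899 -0.3570 0.3344; -0.3570 1.3454 0.0786; 0.3344 0.0786 1.1497]  K=[0.7647 -0.1848 0.0279; 0.0469 0.5248 -0.0683; 0.0403 0.0395 0.6240]  nu=[2.2761, -0.7080, 4.1675]  x^+=[1.3715, -2.6692, -0.3121]  P^+=[0.3168 -0.0141 0.0195; -0.0141 0.2856 -0.0197; 0.0195 -0.0197 0.2564]
step 2: x^-=[1.2890, -2.4313, -0.0341]  P^-=[0.7143 -0.0643 0.1191; -0.0643 0.3342 -0.0238; 0.1191 -0.0238 0.4916]  S=[1.1375 -0.0847 0.1795; -0.0847 0.9291 0.0516; 0.1795 0.0516 0.9072]  K=[0.6077 -0.1439 0.0356; 0.0323 0.3746 -0.0590; 0.0447 0.0290 0.5343]  nu=[-3.5293, 4.9759, 0.8041]  x^+=[-1.5433, -0.7287, 0.3820]  P^+=[0.2517 -0.0106 0.0211; -0.0106 0.2044 -0.0183; 0.0211 -0.0183 0.2196]
step 3: x^-=[-1.9732, -0.3237, 0.1075]  P^-=[0.6185 -0.0568 0.1068; -0.0568 0.2768 -0.0207; 0.1068 -0.0207 0.4508]  S=[1.0410 -0.0712 0.1635; -0.0712 0.8655 0.0501; 0.1635 0.0501 0.8658]  K=[0.5751 -0.1388 0.0377; 0.0230 0.3331 -0.0520; 0.0465 0.0297 0.5129]  nu=[2.7550, -0.9824, -2.9313]  x^+=[-0.3630, -0.4350, -1.2971]  P^+=[0.2384 -0.0117 0.0215; -0.0117 0.1811 -0.0161; 0.0215 -0.0161 0.2109]
step 4: x^-=[-0.4872, -0.3339, -1.4007]  P^-=[0.5982 -0.0578 0.1047; -0.0578 0.2611 -0.0188; 0.1047 -0.0188 0.4412]  S=[1.0196 -0.0712 0.1608; -0.0712 0.8499 0.0507; 0.1608 0.0507 0.8560]  K=[0.5669 -0.1390 0.0387; 0.0184 0.3209 -0.0488; 0.0475 0.0308 0.5073]  nu=[0.3413, 3.7966, 3.6071]  x^+=[-0.6817, 0.7145, 0.5623]  P^+=[0.2352 -0.0128 0.0218; -0.0128 0.1739 -0.0151; 0.0218 -0.0151 0.2087]

P_post[2,0] = 0.0218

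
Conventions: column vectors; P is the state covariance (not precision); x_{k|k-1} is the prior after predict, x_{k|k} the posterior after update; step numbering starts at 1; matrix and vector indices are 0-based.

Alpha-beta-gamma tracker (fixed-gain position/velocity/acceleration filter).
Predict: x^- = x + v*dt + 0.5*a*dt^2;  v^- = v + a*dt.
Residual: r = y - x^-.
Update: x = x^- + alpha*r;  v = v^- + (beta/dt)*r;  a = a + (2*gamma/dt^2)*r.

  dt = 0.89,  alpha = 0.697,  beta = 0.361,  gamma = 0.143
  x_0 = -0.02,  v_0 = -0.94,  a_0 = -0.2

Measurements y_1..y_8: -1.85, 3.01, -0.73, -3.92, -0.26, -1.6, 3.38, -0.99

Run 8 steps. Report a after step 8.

step 1: x_pred=-0.9358  r=-0.9142  x^+=-1.5730  v^+=-1.4888  a^+=-0.5301
step 2: x_pred=-3.1080  r=6.1180  x^+=1.1563  v^+=0.5210  a^+=1.6789
step 3: x_pred=2.2849  r=-3.0149  x^+=0.1835  v^+=0.7923  a^+=0.5903
step 4: x_pred=1.1225  r=-5.0425  x^+=-2.3921  v^+=-0.7276  a^+=-1.2303
step 5: x_pred=-3.5269  r=3.2669  x^+=-1.2499  v^+=-0.4974  a^+=-0.0507
step 6: x_pred=-1.7127  r=0.1127  x^+=-1.6341  v^+=-0.4969  a^+=-0.0100
step 7: x_pred=-2.0803  r=5.4603  x^+=1.7255  v^+=1.7090  a^+=1.9615
step 8: x_pred=4.0234  r=-5.0134  x^+=0.5291  v^+=1.4212  a^+=0.1513

a_post = 0.1513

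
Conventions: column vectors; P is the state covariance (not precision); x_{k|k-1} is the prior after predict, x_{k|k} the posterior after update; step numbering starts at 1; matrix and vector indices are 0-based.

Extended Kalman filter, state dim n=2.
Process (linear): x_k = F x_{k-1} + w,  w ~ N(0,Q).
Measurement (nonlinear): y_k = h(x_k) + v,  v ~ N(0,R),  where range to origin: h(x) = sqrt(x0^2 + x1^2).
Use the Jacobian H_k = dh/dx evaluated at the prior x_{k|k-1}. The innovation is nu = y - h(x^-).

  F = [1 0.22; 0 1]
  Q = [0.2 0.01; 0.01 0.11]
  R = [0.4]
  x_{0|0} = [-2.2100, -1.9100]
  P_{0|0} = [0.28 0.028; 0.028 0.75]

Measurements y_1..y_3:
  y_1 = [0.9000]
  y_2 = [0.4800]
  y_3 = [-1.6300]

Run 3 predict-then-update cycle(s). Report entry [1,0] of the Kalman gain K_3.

step 1: x^-=[-2.6302, -1.9100]  P^-=[0.5286 0.2030; 0.2030 0.8600]  H_jac=[-0.8092 -0.5876]  S=[1.2361]  K=[-0.4425; -0.5417]  nu=[-2.3505]  x^+=[-1.5900, -0.6367]  P^+=[0.2865 -0.0933; -0.0933 0.4973]
step 2: x^-=[-1.7300, -0.6367]  P^-=[0.4695 0.0261; 0.0261 0.6073]  H_jac=[-0.9385 -0.3454]  S=[0.9029]  K=[-0.4980; -0.2594]  nu=[-1.3635]  x^+=[-1.0510, -0.2830]  P^+=[0.2456 -0.0906; -0.0906 0.5465]
step 3: x^-=[-1.1133, -0.2830]  P^-=[0.4322 0.0397; 0.0397 0.6565]  H_jac=[-0.9692 -0.2464]  S=[0.8648]  K=[-0.4957; -0.2315]  nu=[-2.7787]  x^+=[0.2641, 0.3603]  P^+=[0.2197 -0.0596; -0.0596 0.6102]

K[1,0] = -0.2315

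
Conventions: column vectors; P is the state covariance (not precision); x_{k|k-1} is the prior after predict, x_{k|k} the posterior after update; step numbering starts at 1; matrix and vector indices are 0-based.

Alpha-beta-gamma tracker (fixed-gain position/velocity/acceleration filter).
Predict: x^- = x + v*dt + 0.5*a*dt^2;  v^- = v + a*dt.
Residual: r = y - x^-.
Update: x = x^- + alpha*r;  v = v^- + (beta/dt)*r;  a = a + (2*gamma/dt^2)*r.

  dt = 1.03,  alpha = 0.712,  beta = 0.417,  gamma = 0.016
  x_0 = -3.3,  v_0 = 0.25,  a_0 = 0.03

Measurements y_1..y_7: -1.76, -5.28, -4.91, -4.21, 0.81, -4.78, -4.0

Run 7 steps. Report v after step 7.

step 1: x_pred=-3.0266  r=1.2666  x^+=-2.1248  v^+=0.7937  a^+=0.0682
step 2: x_pred=-1.2711  r=-4.0089  x^+=-4.1254  v^+=-0.7591  a^+=-0.0527
step 3: x_pred=-4.9353  r=0.0253  x^+=-4.9173  v^+=-0.8032  a^+=-0.0520
step 4: x_pred=-5.7721  r=1.5621  x^+=-4.6599  v^+=-0.2243  a^+=-0.0048
step 5: x_pred=-4.8934  r=5.7034  x^+=-0.8326  v^+=2.0798  a^+=0.1672
step 6: x_pred=1.3983  r=-6.1783  x^+=-3.0006  v^+=-0.2493  a^+=-0.0192
step 7: x_pred=-3.2676  r=-0.7324  x^+=-3.7891  v^+=-0.5655  a^+=-0.0413

v_post = -0.5655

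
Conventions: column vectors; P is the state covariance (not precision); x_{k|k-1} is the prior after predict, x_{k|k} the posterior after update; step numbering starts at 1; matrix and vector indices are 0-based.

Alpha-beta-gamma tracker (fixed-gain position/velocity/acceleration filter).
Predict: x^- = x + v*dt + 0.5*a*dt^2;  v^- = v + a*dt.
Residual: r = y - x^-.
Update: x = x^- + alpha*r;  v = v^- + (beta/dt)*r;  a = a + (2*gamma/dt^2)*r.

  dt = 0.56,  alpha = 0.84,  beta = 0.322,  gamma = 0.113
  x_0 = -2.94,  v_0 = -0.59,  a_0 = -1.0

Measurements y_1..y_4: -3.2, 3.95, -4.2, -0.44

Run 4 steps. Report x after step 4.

x_post = -0.8152

step 1: x_pred=-3.4272  r=0.2272  x^+=-3.2364  v^+=-1.0194  a^+=-0.8363
step 2: x_pred=-3.9383  r=7.8883  x^+=2.6879  v^+=3.0481  a^+=4.8486
step 3: x_pred=5.1551  r=-9.3551  x^+=-2.7032  v^+=0.3841  a^+=-1.8933
step 4: x_pred=-2.7849  r=2.3449  x^+=-0.8152  v^+=0.6722  a^+=-0.2034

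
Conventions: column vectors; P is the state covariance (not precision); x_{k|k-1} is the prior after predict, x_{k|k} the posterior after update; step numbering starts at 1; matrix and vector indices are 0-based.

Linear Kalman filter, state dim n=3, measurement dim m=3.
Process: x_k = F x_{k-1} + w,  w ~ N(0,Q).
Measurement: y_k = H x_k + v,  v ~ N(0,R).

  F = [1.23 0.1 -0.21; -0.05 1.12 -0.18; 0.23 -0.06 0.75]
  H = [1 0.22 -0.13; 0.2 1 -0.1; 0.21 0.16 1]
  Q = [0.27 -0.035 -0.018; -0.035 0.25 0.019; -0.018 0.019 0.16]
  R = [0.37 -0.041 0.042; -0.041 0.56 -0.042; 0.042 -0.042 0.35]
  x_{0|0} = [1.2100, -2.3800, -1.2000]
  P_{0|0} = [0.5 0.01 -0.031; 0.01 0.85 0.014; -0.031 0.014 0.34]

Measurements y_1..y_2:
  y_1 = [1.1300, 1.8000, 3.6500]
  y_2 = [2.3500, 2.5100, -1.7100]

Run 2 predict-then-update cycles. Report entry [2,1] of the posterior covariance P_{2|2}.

step 1: x^-=[1.5023, -2.5101, -0.4789]  P^-=[1.0678 0.0590 0.0384; 0.0590 1.3212 -0.0728; 0.0384 -0.0728 0.3685]  S=[1.5281 0.5359 0.2999; 0.5359 1.9642 0.1269; 0.2999 0.1269 0.7962]  K=[0.7092 -0.0621 0.0845; -0.0218 0.6825 0.0890; -0.0950 -0.0585 0.5034]  nu=[0.1177, 3.9617, 4.2150]  x^+=[1.6960, 0.5667, 1.4000]  P^+=[0.2986 -0.1252 0.0193; -0.1252 0.4008 -0.0363; 0.0193 -0.0363 0.1764]
step 2: x^-=[1.8488, 0.2979, 1.4061]  P^-=[0.6942 -0.1685 0.0563; -0.1685 0.7882 -0.1002; 0.0563 -0.1002 0.2899]  S=[1.0242 0.1072 0.1779; 0.1072 1.3292 -0.0450; 0.1779 -0.0450 0.6709]  K=[0.6266 -0.0741 0.0899; -0.0499 0.5805 0.0381; -0.0727 -0.0679 0.4405]  nu=[0.6185, 1.9830, -3.5520]  x^+=[1.7700, 1.2829, -0.3382]  P^+=[0.2687 -0.1223 0.0240; -0.1223 0.3457 -0.0428; 0.0240 -0.0428 0.1558]

P_post[2,1] = -0.0428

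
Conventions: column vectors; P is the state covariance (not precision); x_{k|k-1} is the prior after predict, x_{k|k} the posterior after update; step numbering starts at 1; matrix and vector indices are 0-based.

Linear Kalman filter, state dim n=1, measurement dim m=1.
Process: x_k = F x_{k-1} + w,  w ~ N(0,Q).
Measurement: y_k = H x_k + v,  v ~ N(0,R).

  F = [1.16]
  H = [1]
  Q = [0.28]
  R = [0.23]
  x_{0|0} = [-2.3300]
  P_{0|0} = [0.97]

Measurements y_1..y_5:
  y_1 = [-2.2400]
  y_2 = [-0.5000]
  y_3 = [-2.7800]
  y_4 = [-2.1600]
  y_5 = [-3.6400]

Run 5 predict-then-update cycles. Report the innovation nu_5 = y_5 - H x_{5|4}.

innov = [-0.9384]

step 1: x^-=[-2.7028]  P^-=[1.5852]  S=[1.8152]  K=[0.8733]  nu=[0.4628]  x^+=[-2.2986]  P^+=[0.2009]
step 2: x^-=[-2.6664]  P^-=[0.5503]  S=[0.7803]  K=[0.7052]  nu=[2.1664]  x^+=[-1.1386]  P^+=[0.1622]
step 3: x^-=[-1.3208]  P^-=[0.4983]  S=[0.7283]  K=[0.6842]  nu=[-1.4592]  x^+=[-2.3191]  P^+=[0.1574]
step 4: x^-=[-2.6902]  P^-=[0.4917]  S=[0.7217]  K=[0.6813]  nu=[0.5302]  x^+=[-2.3290]  P^+=[0.1567]
step 5: x^-=[-2.7016]  P^-=[0.4909]  S=[0.7209]  K=[0.6809]  nu=[-0.9384]  x^+=[-3.3406]  P^+=[0.1566]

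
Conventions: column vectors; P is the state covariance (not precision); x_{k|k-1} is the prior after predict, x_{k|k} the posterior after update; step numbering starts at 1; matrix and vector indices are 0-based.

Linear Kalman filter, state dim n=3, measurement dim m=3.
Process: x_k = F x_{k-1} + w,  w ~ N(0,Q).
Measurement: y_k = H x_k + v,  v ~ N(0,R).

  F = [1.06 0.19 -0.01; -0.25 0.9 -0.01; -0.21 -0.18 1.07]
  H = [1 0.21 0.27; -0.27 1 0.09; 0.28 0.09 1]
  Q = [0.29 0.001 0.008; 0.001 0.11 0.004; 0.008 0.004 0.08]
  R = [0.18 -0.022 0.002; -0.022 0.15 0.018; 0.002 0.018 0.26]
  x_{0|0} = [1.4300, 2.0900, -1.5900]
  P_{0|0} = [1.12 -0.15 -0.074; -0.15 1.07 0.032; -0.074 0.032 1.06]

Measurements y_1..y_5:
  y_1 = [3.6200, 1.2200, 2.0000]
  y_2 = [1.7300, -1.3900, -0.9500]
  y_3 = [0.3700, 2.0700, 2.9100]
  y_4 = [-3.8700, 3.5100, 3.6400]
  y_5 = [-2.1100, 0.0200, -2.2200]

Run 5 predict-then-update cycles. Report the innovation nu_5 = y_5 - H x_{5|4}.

innov = [-0.1721, -3.2226, -4.8783]

step 1: x^-=[1.9288, 1.5394, -2.3778]  P^-=[1.5282 -0.2484 -0.3322; -0.2484 1.1134 -0.0498; -0.3322 -0.0498 1.3872]  S=[1.5691 -0.4215 0.4196; -0.4215 1.5273 0.0951; 0.4196 0.0951 1.5686]  K=[0.8770 -0.1994 -0.1757; 0.2435 0.8452 -0.1286; -0.2170 -0.0069 0.8807]  nu=[2.0099, 0.4154, 3.6992]  x^+=[2.9586, 1.9042, 0.4411]  P^+=[0.1875 0.0073 -0.1007; 0.0073 0.1239 -0.0309; -0.1007 -0.0309 0.2594]
step 2: x^-=[3.4935, 0.9697, -0.4921]  P^-=[0.5104 -0.0197 -0.1632; -0.0197 0.2188 -0.0132; -0.1632 -0.0132 0.4470]  S=[0.6348 -0.1282 0.0882; -0.1282 0.4259 0.0610; 0.0882 0.0610 0.6540]  K=[0.7085 -0.1749 -0.1130; 0.1640 0.5837 -0.0750; -0.1525 0.0310 0.6294]  nu=[-1.8343, -1.3722, -1.5234]  x^+=[2.6059, -0.0178, -1.2137]  P^+=[0.1503 0.0033 -0.0735; 0.0033 0.0850 -0.0173; -0.0735 -0.0173 0.1860]
step 3: x^-=[2.7710, -0.6554, -1.8427]  P^-=[0.4649 -0.0205 -0.1182; -0.0205 0.1867 -0.0015; -0.1182 -0.0015 0.3423]  S=[0.6056 -0.1218 0.0976; -0.1218 0.3899 0.0526; 0.0976 0.0526 0.5728]  K=[0.6859 -0.1763 -0.0830; 0.1499 0.5475 -0.0592; -0.1242 0.0430 0.5568]  nu=[-1.7659, 3.6394, 4.0358]  x^+=[0.5833, 0.8338, 0.7803]  P^+=[0.1441 0.0016 -0.0639; 0.0016 0.0794 -0.0128; -0.0639 -0.0128 0.1643]
step 4: x^-=[0.7689, 0.5968, 0.5624]  P^-=[0.4568 -0.0215 -0.1041; -0.0215 0.1825 0.0013; -0.1041 0.0013 0.3108]  S=[0.6024 -0.1211 0.1024; -0.1211 0.3852 0.0492; 0.1024 0.0492 0.5490]  K=[0.6806 -0.1771 -0.0713; 0.1469 0.5423 -0.0546; -0.1141 0.0454 0.5305]  nu=[-4.9161, 3.0702, 2.8086]  x^+=[-3.3212, 1.3862, 2.7528]  P^+=[0.1423 0.0010 -0.0603; 0.0010 0.0784 -0.0115; -0.0603 -0.0115 0.1564]
step 5: x^-=[-3.2847, 2.0503, 3.3934]  P^-=[0.4545 -0.0217 -0.0992; -0.0217 0.1819 0.0019; -0.0992 0.0019 0.2995]  S=[0.6019 -0.1209 0.1041; -0.1209 0.3843 0.0476; 0.1041 0.0476 0.5404]  K=[0.6790 -0.1772 -0.0669; 0.1462 0.5415 -0.0534; -0.1107 0.0454 0.5206]  nu=[-0.1721, -3.2226, -4.8783]  x^+=[-2.5044, 0.5403, 0.7265]  P^+=[0.1417 0.0009 -0.0590; 0.0009 0.0783 -0.0111; -0.0590 -0.0111 0.1535]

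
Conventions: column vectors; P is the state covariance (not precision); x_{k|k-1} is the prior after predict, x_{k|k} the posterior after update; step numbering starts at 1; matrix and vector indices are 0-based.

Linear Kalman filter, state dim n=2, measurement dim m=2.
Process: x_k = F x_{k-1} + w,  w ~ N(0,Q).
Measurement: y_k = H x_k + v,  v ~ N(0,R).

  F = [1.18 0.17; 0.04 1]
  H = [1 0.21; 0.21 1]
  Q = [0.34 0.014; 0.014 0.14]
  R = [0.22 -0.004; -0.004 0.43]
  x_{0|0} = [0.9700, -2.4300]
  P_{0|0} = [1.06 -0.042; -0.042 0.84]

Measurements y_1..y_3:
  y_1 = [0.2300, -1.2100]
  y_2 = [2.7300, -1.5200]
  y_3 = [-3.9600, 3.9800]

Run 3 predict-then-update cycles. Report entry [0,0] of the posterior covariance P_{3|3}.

P_post[0,0] = 0.1666

step 1: x^-=[0.7315, -2.3912]  P^-=[1.8234 0.1570; 0.1570 0.9783]  S=[2.1524 0.7483; 0.7483 1.5547]  K=[0.8907 -0.0814; -0.0694 0.6839]  nu=[0.0007, 1.0276]  x^+=[0.6484, -1.6885]  P^+=[0.2138 -0.0835; -0.0835 0.3119]
step 2: x^-=[0.4781, -1.6626]  P^-=[0.6132 -0.0220; -0.0220 0.4455]  S=[0.8437 0.1954; 0.1954 0.8934]  K=[0.7307 -0.0403; -0.0310 0.5003]  nu=[2.6011, 0.0422]  x^+=[2.3771, -1.7222]  P^+=[0.1728 -0.0565; -0.0565 0.2271]
step 3: x^-=[2.5122, -1.6271]  P^-=[0.5645 -0.0063; -0.0063 0.3629]  S=[0.7978 0.1842; 0.1842 0.8151]  K=[0.7112 -0.0230; -0.0156 0.4471]  nu=[-6.1305, 5.0795]  x^+=[-1.9644, 0.7395]  P^+=[0.1666 -0.0477; -0.0477 0.2023]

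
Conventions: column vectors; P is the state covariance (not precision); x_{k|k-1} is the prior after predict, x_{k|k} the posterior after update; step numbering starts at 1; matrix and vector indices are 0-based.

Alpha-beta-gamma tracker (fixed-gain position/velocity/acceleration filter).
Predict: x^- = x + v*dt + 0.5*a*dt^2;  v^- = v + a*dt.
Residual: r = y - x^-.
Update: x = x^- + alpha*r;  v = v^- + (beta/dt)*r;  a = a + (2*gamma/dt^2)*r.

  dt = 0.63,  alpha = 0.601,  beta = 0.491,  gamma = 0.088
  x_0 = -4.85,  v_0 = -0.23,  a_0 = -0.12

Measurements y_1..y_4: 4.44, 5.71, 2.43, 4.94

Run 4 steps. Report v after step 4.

step 1: x_pred=-5.0187  r=9.4587  x^+=0.6660  v^+=7.0662  a^+=4.0743
step 2: x_pred=5.9262  r=-0.2162  x^+=5.7963  v^+=9.4645  a^+=3.9785
step 3: x_pred=12.5484  r=-10.1184  x^+=6.4673  v^+=4.0850  a^+=-0.5084
step 4: x_pred=8.9399  r=-3.9999  x^+=6.5360  v^+=0.6473  a^+=-2.2821

v_post = 0.6473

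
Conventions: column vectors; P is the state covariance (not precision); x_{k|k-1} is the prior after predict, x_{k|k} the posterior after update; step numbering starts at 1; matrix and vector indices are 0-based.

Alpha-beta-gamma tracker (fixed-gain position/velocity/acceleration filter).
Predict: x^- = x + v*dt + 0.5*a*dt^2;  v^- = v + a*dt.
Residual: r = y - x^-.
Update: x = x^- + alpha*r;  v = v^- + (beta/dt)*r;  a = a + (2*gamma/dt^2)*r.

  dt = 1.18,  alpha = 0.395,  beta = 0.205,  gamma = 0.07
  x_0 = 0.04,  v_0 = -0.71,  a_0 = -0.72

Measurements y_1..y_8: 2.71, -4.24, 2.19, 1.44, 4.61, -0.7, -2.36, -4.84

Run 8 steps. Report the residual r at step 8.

resid = -8.9714

step 1: x_pred=-1.2991  r=4.0091  x^+=0.2845  v^+=-0.8631  a^+=-0.3169
step 2: x_pred=-0.9546  r=-3.2854  x^+=-2.2523  v^+=-1.8078  a^+=-0.6472
step 3: x_pred=-4.8362  r=7.0262  x^+=-2.0608  v^+=-1.3509  a^+=0.0592
step 4: x_pred=-3.6137  r=5.0537  x^+=-1.6175  v^+=-0.4031  a^+=0.5673
step 5: x_pred=-1.6981  r=6.3081  x^+=0.7936  v^+=1.3623  a^+=1.2016
step 6: x_pred=3.2376  r=-3.9376  x^+=1.6823  v^+=2.0961  a^+=0.8057
step 7: x_pred=4.7166  r=-7.0766  x^+=1.9213  v^+=1.8174  a^+=0.0942
step 8: x_pred=4.1314  r=-8.9714  x^+=0.5877  v^+=0.3699  a^+=-0.8079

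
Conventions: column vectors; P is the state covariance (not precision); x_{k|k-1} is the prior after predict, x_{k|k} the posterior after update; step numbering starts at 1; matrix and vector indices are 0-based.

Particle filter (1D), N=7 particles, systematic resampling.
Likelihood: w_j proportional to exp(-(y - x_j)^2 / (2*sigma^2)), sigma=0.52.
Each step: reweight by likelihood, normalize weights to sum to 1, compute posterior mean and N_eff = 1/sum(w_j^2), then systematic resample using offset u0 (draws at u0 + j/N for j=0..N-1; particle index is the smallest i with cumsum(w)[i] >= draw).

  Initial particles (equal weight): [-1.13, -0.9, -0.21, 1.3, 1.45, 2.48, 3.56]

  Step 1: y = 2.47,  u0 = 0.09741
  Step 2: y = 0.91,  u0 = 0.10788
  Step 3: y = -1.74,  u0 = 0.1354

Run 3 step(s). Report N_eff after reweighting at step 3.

step 1: w=[0.0000, 0.0000, 0.0000, 0.0595, 0.1093, 0.7480, 0.0832]  mean=2.3870  Neff=1.7183  idx=[4, 5, 5, 5, 5, 5, 6]
step 2: w=[0.9175, 0.0165, 0.0165, 0.0165, 0.0165, 0.0165, 0.0000]  mean=1.5350  Neff=1.1859  idx=[0, 0, 0, 0, 0, 0, 3]
step 3: w=[0.1667, 0.1667, 0.1667, 0.1667, 0.1667, 0.1667, 0.0000]  mean=1.4500  Neff=6.0000  idx=[0, 1, 2, 3, 4, 5, 5]

N_eff = 6.0000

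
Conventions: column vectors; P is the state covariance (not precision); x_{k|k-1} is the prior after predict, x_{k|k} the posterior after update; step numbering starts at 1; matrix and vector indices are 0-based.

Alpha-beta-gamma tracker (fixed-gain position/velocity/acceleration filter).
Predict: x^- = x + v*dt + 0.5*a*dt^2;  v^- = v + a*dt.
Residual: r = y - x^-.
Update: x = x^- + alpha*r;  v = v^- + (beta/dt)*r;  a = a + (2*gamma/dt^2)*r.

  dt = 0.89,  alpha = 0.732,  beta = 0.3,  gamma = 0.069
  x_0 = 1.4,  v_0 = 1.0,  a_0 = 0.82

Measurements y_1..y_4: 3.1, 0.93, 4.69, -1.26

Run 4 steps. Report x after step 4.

x_post = 0.7497

step 1: x_pred=2.6148  r=0.4852  x^+=2.9700  v^+=1.8934  a^+=0.9045
step 2: x_pred=5.0133  r=-4.0833  x^+=2.0243  v^+=1.3220  a^+=0.1931
step 3: x_pred=3.2774  r=1.4126  x^+=4.3114  v^+=1.9701  a^+=0.4392
step 4: x_pred=6.2387  r=-7.4987  x^+=0.7497  v^+=-0.1667  a^+=-0.8672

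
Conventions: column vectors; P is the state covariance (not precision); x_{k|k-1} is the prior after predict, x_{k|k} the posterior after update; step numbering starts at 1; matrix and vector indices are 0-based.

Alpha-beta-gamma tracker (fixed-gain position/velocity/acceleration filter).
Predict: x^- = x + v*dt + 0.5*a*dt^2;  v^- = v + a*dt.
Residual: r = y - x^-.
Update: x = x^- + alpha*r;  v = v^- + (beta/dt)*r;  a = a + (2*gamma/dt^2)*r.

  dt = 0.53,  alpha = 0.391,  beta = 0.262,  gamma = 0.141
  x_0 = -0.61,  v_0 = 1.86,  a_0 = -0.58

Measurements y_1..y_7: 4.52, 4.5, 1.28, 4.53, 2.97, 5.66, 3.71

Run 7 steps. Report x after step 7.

step 1: x_pred=0.2943  r=4.2257  x^+=1.9466  v^+=3.6415  a^+=3.6622
step 2: x_pred=4.3909  r=0.1091  x^+=4.4336  v^+=5.6364  a^+=3.7717
step 3: x_pred=7.9506  r=-6.6706  x^+=5.3424  v^+=4.3379  a^+=-2.9250
step 4: x_pred=7.2306  r=-2.7006  x^+=6.1747  v^+=1.4526  a^+=-5.6362
step 5: x_pred=6.1529  r=-3.1829  x^+=4.9084  v^+=-3.1081  a^+=-8.8316
step 6: x_pred=2.0207  r=3.6393  x^+=3.4437  v^+=-5.9898  a^+=-5.1781
step 7: x_pred=-0.4582  r=4.1682  x^+=1.1716  v^+=-6.6737  a^+=-0.9936

x_post = 1.1716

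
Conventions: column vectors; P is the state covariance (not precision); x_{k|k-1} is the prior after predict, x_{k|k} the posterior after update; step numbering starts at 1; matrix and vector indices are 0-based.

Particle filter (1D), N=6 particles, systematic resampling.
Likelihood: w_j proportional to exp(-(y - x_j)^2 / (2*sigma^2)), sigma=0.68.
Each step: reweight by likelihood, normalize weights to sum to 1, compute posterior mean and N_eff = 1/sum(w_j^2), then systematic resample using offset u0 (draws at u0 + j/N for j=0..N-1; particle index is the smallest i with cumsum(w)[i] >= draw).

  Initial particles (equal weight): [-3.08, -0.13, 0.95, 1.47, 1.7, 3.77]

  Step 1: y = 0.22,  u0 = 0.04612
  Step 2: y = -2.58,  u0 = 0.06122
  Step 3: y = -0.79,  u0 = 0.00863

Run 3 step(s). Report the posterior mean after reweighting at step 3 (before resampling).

post_mean = -0.1300

step 1: w=[0.0000, 0.5104, 0.3275, 0.1076, 0.0546, 0.0000]  mean=0.4956  Neff=2.6158  idx=[1, 1, 1, 2, 2, 3]
step 2: w=[0.3331, 0.3331, 0.3331, 0.0003, 0.0003, 0.0000]  mean=-0.1293  Neff=3.0037  idx=[0, 0, 1, 1, 2, 2]
step 3: w=[0.1667, 0.1667, 0.1667, 0.1667, 0.1667, 0.1667]  mean=-0.1300  Neff=6.0000  idx=[0, 1, 2, 3, 4, 5]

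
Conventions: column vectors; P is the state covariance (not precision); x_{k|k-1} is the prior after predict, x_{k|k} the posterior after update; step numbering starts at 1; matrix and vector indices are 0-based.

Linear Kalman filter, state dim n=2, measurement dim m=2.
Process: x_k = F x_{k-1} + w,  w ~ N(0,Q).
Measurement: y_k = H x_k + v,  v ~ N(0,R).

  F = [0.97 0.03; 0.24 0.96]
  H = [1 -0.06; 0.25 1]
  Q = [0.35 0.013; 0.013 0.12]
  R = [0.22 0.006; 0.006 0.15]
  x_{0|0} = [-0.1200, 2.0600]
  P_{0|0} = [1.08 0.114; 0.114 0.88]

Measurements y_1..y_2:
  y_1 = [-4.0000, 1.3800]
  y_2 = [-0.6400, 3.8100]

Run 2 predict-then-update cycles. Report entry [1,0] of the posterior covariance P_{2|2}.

P_post[1,0] = -0.0122

step 1: x^-=[-0.0546, 1.9488]  P^-=[1.3736 0.3967; 0.3967 1.0457]  S=[1.5498 0.6774; 0.6774 1.4800]  K=[0.8155 0.1268; -0.1533 0.8438]  nu=[-3.8285, -0.5552]  x^+=[-3.2473, 2.0674]  P^+=[0.1789 -0.0208; -0.0208 0.1309]
step 2: x^-=[-3.0878, 1.2054]  P^-=[0.5173 0.0389; 0.0389 0.2413]  S=[0.7335 0.1591; 0.1591 0.4431]  K=[0.6721 0.1382; -0.0972 0.6015]  nu=[2.5202, 3.3766]  x^+=[-0.9274, 2.9913]  P^+=[0.1479 -0.0122; -0.0122 0.0927]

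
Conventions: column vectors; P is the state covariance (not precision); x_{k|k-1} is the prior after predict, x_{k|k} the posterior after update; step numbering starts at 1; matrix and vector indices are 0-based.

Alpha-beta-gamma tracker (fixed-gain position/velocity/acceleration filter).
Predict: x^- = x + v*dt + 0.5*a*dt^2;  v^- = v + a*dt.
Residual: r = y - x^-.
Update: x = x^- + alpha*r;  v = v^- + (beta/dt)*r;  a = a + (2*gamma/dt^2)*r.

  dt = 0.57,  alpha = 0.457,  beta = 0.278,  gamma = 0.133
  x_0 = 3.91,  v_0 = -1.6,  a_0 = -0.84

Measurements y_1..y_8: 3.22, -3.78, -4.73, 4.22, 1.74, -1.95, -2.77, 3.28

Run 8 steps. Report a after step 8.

a_post = -1.0602

step 1: x_pred=2.8615  r=0.3585  x^+=3.0254  v^+=-1.9040  a^+=-0.5465
step 2: x_pred=1.8513  r=-5.6313  x^+=-0.7222  v^+=-4.9620  a^+=-5.1570
step 3: x_pred=-4.3883  r=-0.3417  x^+=-4.5444  v^+=-8.0681  a^+=-5.4367
step 4: x_pred=-10.0265  r=14.2465  x^+=-3.5158  v^+=-4.2188  a^+=6.2271
step 5: x_pred=-4.9089  r=6.6489  x^+=-1.8704  v^+=2.5735  a^+=11.6706
step 6: x_pred=1.4924  r=-3.4424  x^+=-0.0808  v^+=7.5468  a^+=8.8523
step 7: x_pred=5.6590  r=-8.4290  x^+=1.8069  v^+=8.4817  a^+=1.9514
step 8: x_pred=6.9585  r=-3.6785  x^+=5.2774  v^+=7.7999  a^+=-1.0602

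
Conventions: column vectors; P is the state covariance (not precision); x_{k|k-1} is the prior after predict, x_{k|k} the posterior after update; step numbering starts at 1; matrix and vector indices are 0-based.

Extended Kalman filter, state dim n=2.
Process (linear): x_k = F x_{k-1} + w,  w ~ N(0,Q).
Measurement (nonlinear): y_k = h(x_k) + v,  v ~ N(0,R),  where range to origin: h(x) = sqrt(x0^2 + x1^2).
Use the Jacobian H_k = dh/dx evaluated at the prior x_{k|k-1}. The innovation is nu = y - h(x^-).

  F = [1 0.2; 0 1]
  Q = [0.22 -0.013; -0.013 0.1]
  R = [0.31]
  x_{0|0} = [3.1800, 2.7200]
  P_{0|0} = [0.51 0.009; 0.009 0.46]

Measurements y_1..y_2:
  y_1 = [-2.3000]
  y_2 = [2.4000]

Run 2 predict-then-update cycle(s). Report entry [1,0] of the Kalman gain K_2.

step 1: x^-=[3.7240, 2.7200]  P^-=[0.7520 0.0880; 0.0880 0.5600]  H_jac=[0.8075 0.5898]  S=[1.0790]  K=[0.6109; 0.3720]  nu=[-6.9116]  x^+=[-0.4982, 0.1491]  P^+=[0.3493 -0.1572; -0.1572 0.4107]
step 2: x^-=[-0.4684, 0.1491]  P^-=[0.5229 -0.0880; -0.0880 0.5107]  H_jac=[-0.9529 0.3034]  S=[0.8827]  K=[-0.5947; 0.2706]  nu=[1.9085]  x^+=[-1.6034, 0.6656]  P^+=[0.2107 0.0540; 0.0540 0.4461]

K[1,0] = 0.2706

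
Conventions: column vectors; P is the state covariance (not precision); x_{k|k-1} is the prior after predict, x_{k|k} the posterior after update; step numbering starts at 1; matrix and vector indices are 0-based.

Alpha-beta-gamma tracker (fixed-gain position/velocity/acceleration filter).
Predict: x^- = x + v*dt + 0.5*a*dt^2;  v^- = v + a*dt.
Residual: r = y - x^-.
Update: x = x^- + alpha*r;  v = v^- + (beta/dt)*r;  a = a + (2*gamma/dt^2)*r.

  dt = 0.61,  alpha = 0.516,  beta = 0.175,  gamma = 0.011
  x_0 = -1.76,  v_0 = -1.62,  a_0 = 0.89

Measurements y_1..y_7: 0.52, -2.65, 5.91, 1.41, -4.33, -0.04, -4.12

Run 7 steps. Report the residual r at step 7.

step 1: x_pred=-2.5826  r=3.1026  x^+=-0.9817  v^+=-0.1870  a^+=1.0734
step 2: x_pred=-0.8960  r=-1.7540  x^+=-1.8011  v^+=-0.0354  a^+=0.9697
step 3: x_pred=-1.6422  r=7.5522  x^+=2.2547  v^+=2.7228  a^+=1.4163
step 4: x_pred=4.1791  r=-2.7691  x^+=2.7502  v^+=2.7923  a^+=1.2525
step 5: x_pred=4.6866  r=-9.0166  x^+=0.0340  v^+=0.9696  a^+=0.7194
step 6: x_pred=0.7593  r=-0.7993  x^+=0.3469  v^+=1.1791  a^+=0.6722
step 7: x_pred=1.1912  r=-5.3112  x^+=-1.5494  v^+=0.0655  a^+=0.3582

resid = -5.3112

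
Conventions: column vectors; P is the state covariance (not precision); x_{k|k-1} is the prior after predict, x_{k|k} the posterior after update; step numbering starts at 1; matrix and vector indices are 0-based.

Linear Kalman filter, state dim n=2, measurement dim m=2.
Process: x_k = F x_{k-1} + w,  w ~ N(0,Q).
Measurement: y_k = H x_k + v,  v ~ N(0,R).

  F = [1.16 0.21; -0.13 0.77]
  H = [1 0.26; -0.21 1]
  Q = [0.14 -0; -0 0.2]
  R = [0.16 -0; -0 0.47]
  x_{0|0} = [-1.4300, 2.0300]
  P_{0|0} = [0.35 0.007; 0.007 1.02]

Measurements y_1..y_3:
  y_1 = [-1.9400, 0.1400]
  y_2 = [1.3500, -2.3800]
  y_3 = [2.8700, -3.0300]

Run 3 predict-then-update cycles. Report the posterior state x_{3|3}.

x_post = [2.1819, -0.9702]

step 1: x^-=[-1.2325, 1.7490]  P^-=[0.6594 0.1182; 0.1182 0.8093]  S=[0.9355 0.1837; 0.1837 1.2587]  K=[0.7627 -0.1274; 0.2356 0.5888]  nu=[-1.1622, -1.8678]  x^+=[-1.8809, 0.3753]  P^+=[0.1305 -0.0325; -0.0325 0.2699]
step 2: x^-=[-2.1031, 0.5335]  P^-=[0.3116 -0.0042; -0.0042 0.3687]  S=[0.4944 0.0265; 0.0265 0.8542]  K=[0.6336 -0.1011; 0.1626 0.4276]  nu=[3.3144, -3.3551]  x^+=[0.3361, -0.3624]  P^+=[0.1078 -0.0249; -0.0249 0.1958]
step 3: x^-=[0.3138, -0.3228]  P^-=[0.2816 -0.0062; -0.0062 0.3229]  S=[0.4602 0.0190; 0.0190 0.8079]  K=[0.6123 -0.0952; 0.1526 0.3977]  nu=[2.6401, -2.6414]  x^+=[2.1819, -0.9702]  P^+=[0.1039 -0.0229; -0.0229 0.1821]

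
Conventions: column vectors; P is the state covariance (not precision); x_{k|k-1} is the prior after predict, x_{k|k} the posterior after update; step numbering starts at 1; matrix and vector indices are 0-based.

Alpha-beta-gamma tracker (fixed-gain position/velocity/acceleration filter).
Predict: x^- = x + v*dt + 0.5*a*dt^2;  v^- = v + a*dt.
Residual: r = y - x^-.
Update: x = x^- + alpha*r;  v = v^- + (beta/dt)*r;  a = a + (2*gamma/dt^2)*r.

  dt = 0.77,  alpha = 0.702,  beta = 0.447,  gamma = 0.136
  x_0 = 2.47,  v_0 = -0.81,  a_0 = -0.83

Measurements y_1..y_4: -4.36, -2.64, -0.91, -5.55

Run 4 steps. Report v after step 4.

step 1: x_pred=1.6002  r=-5.9602  x^+=-2.5838  v^+=-4.9091  a^+=-3.5643
step 2: x_pred=-7.4205  r=4.7805  x^+=-4.0646  v^+=-4.8785  a^+=-1.3712
step 3: x_pred=-8.2275  r=7.3175  x^+=-3.0906  v^+=-1.6863  a^+=1.9858
step 4: x_pred=-3.8004  r=-1.7496  x^+=-5.0286  v^+=-1.1730  a^+=1.1832

v_post = -1.1730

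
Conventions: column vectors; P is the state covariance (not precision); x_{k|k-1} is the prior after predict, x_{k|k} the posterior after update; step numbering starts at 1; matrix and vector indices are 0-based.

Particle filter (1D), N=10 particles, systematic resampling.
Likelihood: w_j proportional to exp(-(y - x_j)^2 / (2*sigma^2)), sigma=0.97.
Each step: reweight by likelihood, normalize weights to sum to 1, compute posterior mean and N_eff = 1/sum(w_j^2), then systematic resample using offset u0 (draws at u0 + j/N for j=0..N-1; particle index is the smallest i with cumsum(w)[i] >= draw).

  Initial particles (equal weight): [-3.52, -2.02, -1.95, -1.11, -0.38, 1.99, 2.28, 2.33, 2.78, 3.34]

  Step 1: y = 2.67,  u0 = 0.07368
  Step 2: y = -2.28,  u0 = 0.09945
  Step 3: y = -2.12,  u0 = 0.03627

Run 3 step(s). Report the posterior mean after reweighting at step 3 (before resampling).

step 1: w=[0.0000, 0.0000, 0.0000, 0.0001, 0.0016, 0.1764, 0.2080, 0.2121, 0.2241, 0.1777]  mean=2.5351  Neff=4.9712  idx=[5, 5, 6, 6, 7, 7, 8, 8, 9, 9]
step 2: w=[0.3382, 0.3382, 0.0867, 0.0867, 0.0680, 0.0680, 0.0067, 0.0067, 0.0003, 0.0003]  mean=2.0979  Neff=3.9493  idx=[0, 0, 0, 1, 1, 1, 2, 3, 4, 8]
step 3: w=[0.1481, 0.1481, 0.1481, 0.1481, 0.1481, 0.1481, 0.0399, 0.0399, 0.0315, 0.0002]  mean=2.0241  Neff=7.3663  idx=[0, 0, 1, 2, 2, 3, 4, 4, 5, 7]

post_mean = 2.0241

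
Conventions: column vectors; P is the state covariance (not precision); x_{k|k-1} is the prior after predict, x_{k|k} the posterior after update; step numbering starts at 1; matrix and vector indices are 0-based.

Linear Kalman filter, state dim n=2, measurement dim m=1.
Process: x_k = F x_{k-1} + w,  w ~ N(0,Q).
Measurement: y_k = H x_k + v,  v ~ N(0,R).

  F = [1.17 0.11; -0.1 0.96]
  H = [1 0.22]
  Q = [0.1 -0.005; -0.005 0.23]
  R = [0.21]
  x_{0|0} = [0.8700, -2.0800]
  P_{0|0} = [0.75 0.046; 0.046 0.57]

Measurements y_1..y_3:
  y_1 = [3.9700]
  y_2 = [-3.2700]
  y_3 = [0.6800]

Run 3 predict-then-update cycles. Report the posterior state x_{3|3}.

x_post = [0.5971, -2.6892]

step 1: x^-=[0.7891, -2.0838]  P^-=[1.1454 0.0186; 0.0186 0.7540]  S=[1.4001]  K=[0.8210; 0.1318]  nu=[3.6393]  x^+=[3.7771, -1.6043]  P^+=[0.2016 -0.1329; -0.1329 0.7297]
step 2: x^-=[4.2427, -1.9178]  P^-=[0.3507 -0.0993; -0.0993 0.9300]  S=[0.5620]  K=[0.5851; 0.1874]  nu=[-7.0908]  x^+=[0.0939, -3.2464]  P^+=[0.1583 -0.1609; -0.1609 0.9103]
step 3: x^-=[-0.2473, -3.1259]  P^-=[0.2863 -0.1064; -0.1064 1.1014]  S=[0.5028]  K=[0.5228; 0.2704]  nu=[1.6150]  x^+=[0.5971, -2.6892]  P^+=[0.1488 -0.1774; -0.1774 1.0646]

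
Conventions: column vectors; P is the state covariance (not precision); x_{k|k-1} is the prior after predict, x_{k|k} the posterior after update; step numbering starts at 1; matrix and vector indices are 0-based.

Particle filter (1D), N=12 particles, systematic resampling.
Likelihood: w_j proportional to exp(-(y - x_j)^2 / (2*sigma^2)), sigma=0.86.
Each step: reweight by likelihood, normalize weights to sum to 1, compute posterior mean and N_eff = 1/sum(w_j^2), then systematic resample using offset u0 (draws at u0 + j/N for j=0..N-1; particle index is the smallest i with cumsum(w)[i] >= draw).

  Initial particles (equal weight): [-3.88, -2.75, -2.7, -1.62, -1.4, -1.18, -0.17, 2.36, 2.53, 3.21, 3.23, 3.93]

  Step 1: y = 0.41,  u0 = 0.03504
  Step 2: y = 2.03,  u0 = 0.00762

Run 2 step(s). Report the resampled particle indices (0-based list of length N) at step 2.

resampled_idx = [3, 5, 8, 11, 11, 11, 11, 11, 11, 11, 11, 11]

step 1: w=[0.0000, 0.0009, 0.0011, 0.0480, 0.0849, 0.1408, 0.6198, 0.0595, 0.0373, 0.0039, 0.0036, 0.0002]  mean=-0.2142  Neff=2.3900  idx=[3, 4, 5, 6, 6, 6, 6, 6, 6, 6, 6, 7]
step 2: w=[0.0001, 0.0003, 0.0008, 0.0307, 0.0307, 0.0307, 0.0307, 0.0307, 0.0307, 0.0307, 0.0307, 0.7529]  mean=1.7337  Neff=1.7407  idx=[3, 5, 8, 11, 11, 11, 11, 11, 11, 11, 11, 11]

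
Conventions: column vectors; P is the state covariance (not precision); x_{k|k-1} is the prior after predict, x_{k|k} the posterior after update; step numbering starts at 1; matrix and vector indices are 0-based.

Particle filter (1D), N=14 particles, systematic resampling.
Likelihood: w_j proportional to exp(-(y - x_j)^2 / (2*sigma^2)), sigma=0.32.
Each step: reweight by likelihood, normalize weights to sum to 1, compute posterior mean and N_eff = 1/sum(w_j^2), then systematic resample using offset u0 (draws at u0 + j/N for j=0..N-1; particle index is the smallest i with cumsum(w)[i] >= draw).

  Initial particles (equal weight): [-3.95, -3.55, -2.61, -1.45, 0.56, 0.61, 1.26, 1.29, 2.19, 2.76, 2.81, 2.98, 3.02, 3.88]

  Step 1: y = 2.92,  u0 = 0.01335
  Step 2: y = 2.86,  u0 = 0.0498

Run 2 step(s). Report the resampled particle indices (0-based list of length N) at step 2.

resampled_idx = [1, 2, 3, 4, 5, 6, 6, 7, 8, 9, 10, 11, 12, 13]

step 1: w=[0.0000, 0.0000, 0.0000, 0.0000, 0.0000, 0.0000, 0.0000, 0.0000, 0.0193, 0.2295, 0.2451, 0.2555, 0.2477, 0.0029]  mean=2.8851  Neff=4.1705  idx=[8, 9, 9, 9, 10, 10, 10, 11, 11, 11, 11, 12, 12, 12]
step 2: w=[0.0091, 0.0774, 0.0774, 0.0774, 0.0803, 0.0803, 0.0803, 0.0757, 0.0757, 0.0757, 0.0757, 0.0717, 0.0717, 0.0717]  mean=2.8894  Neff=13.2047  idx=[1, 2, 3, 4, 5, 6, 6, 7, 8, 9, 10, 11, 12, 13]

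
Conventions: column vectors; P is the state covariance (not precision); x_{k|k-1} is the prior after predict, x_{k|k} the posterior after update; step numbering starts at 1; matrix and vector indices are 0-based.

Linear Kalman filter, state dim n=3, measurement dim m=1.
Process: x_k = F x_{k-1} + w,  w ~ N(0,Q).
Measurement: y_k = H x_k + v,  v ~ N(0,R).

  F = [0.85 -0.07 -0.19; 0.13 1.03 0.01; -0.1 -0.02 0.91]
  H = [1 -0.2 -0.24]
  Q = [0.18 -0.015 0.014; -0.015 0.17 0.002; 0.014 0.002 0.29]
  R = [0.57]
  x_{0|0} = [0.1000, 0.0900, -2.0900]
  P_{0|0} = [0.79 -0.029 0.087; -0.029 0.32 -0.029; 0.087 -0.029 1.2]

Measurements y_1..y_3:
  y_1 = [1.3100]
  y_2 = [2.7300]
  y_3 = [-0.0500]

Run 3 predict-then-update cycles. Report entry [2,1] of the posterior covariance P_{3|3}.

P_post[2,1] = -0.1314

step 1: x^-=[0.4758, 0.0848, -1.9137]  P^-=[0.7702 0.0261 -0.1892; 0.0261 0.5148 -0.0179; -0.1892 -0.0179 1.2769]  S=[1.5130]  K=[0.5356; -0.0480; -0.3252]  nu=[0.3919]  x^+=[0.6857, 0.0660, -2.0411]  P^+=[0.3362 0.0650 0.0744; 0.0650 0.5113 -0.0415; 0.0744 -0.0415 1.1168]
step 2: x^-=[0.9660, 0.1367, -1.9273]  P^-=[0.4328 0.0464 -0.1462; 0.0464 0.7350 -0.0397; -0.1462 -0.0397 1.2066]  S=[1.1495]  K=[0.3990; -0.0792; -0.3722]  nu=[1.3287]  x^+=[1.4962, 0.0314, -2.4219]  P^+=[0.2498 0.0827 0.0245; 0.0827 0.7278 -0.0736; 0.0245 -0.0736 1.0474]
step 3: x^-=[1.7297, 0.2027, -2.3541]  P^-=[0.3822 0.0439 -0.1643; 0.0439 0.9671 -0.0816; -0.1643 -0.0816 1.1587]  S=[1.1111]  K=[0.3716; -0.1170; -0.3835]  nu=[-2.3042]  x^+=[0.8736, 0.4722, -1.4705]  P^+=[0.2288 0.0922 -0.0060; 0.0922 0.9519 -0.1314; -0.0060 -0.1314 0.9953]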